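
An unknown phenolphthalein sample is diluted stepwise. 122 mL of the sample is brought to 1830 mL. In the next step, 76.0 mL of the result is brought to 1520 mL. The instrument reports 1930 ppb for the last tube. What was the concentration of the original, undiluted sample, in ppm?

Overall dilution factor = 15 × 20 = 300.
Original = 1930 ppb × 300 = 5.79 × 10⁵ ppb = 579 ppm.

579 ppm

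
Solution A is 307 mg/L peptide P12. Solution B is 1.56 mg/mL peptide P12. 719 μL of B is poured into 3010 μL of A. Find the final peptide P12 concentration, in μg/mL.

549 μg/mL

C_B = 1.56 mg/mL = 1560 mg/L.
C_mix = (C_A·V_A + C_B·V_B)/(V_A + V_B) = (307×3010 + 1560×719) / 3729 = 549 mg/L = 549 μg/mL.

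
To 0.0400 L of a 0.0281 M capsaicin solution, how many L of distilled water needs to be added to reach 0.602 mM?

1.83 L

0.602 mM = 6.02 × 10⁻⁴ M.
V₂ = C₁V₁/C₂ = 0.0281 × 0.0400 / 6.02 × 10⁻⁴ = 1.87 L.
Diluent to add = V₂ − V₁ = 1.87 − 0.0400 = 1.83 L.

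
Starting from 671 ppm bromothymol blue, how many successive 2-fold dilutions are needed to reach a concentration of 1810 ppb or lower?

9

Need 2ⁿ ≥ 371, so n ≥ log(371)/log(2) = 8.53.
Minimum whole steps: n = 9.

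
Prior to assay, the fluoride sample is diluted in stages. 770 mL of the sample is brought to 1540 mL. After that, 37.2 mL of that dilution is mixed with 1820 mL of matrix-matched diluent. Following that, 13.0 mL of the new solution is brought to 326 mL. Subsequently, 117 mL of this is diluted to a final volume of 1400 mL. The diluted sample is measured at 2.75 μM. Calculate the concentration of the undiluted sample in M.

Overall dilution factor = 2 × 49.92 × 25.08 × 11.97 = 3.00 × 10⁴.
Original = 2.75 μM × 3.00 × 10⁴ = 8.24 × 10⁴ μM = 0.0824 M.

0.0824 M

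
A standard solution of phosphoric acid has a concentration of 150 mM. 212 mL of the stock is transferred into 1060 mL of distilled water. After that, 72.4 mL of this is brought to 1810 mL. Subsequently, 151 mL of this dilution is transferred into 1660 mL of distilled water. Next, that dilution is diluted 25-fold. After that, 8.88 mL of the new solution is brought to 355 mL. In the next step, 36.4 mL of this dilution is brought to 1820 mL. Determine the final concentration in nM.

1.67 nM

Overall dilution factor = 6 × 25 × 11.99 × 25 × 39.98 × 50 = 8.99 × 10⁷.
150 mM / 8.99 × 10⁷ = 1.67 × 10⁻⁶ mM = 1.67 nM.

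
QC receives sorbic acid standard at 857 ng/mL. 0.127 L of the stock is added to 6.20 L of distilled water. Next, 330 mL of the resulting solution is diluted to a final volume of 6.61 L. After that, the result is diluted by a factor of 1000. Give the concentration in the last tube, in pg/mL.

0.859 pg/mL

Overall dilution factor = 49.82 × 20.03 × 1000 = 9.98 × 10⁵.
857 ng/mL / 9.98 × 10⁵ = 8.59 × 10⁻⁴ ng/mL = 0.859 pg/mL.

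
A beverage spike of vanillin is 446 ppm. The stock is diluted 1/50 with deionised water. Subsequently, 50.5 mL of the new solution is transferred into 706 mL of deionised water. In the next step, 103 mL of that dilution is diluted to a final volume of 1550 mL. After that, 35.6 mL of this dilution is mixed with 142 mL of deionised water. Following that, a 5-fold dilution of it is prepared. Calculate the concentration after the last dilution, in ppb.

1.59 ppb

Overall dilution factor = 50 × 14.98 × 15.05 × 4.989 × 5 = 2.81 × 10⁵.
446 ppm / 2.81 × 10⁵ = 1.59 × 10⁻³ ppm = 1.59 ppb.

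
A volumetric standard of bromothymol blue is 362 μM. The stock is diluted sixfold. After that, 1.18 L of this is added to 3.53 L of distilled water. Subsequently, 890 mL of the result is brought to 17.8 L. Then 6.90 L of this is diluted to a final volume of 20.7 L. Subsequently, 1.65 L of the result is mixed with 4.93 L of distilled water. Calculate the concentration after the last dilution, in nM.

Overall dilution factor = 6 × 3.992 × 20 × 3 × 3.988 = 5730.
362 μM / 5730 = 0.0632 μM = 63.2 nM.

63.2 nM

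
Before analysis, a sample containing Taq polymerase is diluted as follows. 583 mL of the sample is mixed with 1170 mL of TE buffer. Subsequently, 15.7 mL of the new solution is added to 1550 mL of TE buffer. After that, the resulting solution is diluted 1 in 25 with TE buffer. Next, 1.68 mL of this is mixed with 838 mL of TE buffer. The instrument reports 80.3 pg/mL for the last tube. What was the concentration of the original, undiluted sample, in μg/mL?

Overall dilution factor = 3.007 × 99.73 × 25 × 499.8 = 3.75 × 10⁶.
Original = 80.3 pg/mL × 3.75 × 10⁶ = 3.01 × 10⁸ pg/mL = 301 μg/mL.

301 μg/mL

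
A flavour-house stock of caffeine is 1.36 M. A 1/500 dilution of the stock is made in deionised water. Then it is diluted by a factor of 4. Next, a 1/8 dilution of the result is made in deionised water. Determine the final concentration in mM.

0.0850 mM

Overall dilution factor = 500 × 4 × 8 = 1.60 × 10⁴.
1.36 M / 1.60 × 10⁴ = 8.50 × 10⁻⁵ M = 0.0850 mM.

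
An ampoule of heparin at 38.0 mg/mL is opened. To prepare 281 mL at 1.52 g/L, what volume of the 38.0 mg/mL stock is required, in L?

0.0112 L

1.52 g/L = 1.52 mg/mL.
V₁ = C₂V₂/C₁ = 1.52 × 281 / 38.0 = 11.2 mL = 0.0112 L.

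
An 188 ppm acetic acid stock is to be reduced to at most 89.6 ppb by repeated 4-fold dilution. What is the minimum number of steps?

6

Need 4ⁿ ≥ 2098, so n ≥ log(2098)/log(4) = 5.52.
Minimum whole steps: n = 6.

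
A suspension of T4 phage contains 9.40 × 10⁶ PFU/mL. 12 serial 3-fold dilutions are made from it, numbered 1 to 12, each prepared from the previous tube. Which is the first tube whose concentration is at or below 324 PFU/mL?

Tube n has concentration 9.40 × 10⁶ PFU/mL / 3ⁿ.
Need 3ⁿ ≥ 9.40 × 10⁶ PFU/mL / 324 PFU/mL = 2.90 × 10⁴, so n ≥ 9.35.
First such tube: n = 10.

tube 10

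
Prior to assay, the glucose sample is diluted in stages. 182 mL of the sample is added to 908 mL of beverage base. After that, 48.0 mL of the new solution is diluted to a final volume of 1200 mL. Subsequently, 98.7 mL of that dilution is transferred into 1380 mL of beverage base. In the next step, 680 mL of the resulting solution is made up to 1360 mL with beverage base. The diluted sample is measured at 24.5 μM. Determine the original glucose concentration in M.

Overall dilution factor = 5.989 × 25 × 14.98 × 2 = 4486.
Original = 24.5 μM × 4486 = 1.10 × 10⁵ μM = 0.110 M.

0.110 M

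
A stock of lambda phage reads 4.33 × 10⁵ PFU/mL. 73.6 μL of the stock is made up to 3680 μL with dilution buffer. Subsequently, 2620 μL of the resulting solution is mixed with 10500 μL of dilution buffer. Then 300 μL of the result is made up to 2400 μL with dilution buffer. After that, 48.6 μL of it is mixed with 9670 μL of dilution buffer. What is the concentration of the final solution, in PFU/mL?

1.08 PFU/mL

Overall dilution factor = 50 × 5.008 × 8 × 200.0 = 4.01 × 10⁵.
4.33 × 10⁵ PFU/mL / 4.01 × 10⁵ = 1.08 PFU/mL.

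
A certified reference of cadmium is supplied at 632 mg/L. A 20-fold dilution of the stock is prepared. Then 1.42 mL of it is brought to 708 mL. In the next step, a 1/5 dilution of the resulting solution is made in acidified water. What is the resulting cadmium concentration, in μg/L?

Overall dilution factor = 20 × 498.6 × 5 = 4.99 × 10⁴.
632 mg/L / 4.99 × 10⁴ = 0.0127 mg/L = 12.7 μg/L.

12.7 μg/L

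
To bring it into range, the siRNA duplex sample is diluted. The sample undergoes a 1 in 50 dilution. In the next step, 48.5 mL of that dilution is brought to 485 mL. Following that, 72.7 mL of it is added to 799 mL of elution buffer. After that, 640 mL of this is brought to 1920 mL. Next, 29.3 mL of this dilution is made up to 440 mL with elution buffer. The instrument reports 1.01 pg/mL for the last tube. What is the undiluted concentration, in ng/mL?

273 ng/mL

Overall dilution factor = 50 × 10 × 11.99 × 3 × 15.02 = 2.70 × 10⁵.
Original = 1.01 pg/mL × 2.70 × 10⁵ = 2.73 × 10⁵ pg/mL = 273 ng/mL.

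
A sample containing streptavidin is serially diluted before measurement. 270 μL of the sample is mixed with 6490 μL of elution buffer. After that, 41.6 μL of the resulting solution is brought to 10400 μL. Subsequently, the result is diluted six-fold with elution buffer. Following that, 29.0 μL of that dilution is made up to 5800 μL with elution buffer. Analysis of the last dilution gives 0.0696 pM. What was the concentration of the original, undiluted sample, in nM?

Overall dilution factor = 25.04 × 250 × 6 × 200 = 7.51 × 10⁶.
Original = 0.0696 pM × 7.51 × 10⁶ = 5.23 × 10⁵ pM = 523 nM.

523 nM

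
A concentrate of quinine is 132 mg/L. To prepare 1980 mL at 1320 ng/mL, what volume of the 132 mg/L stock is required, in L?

1320 ng/mL = 1.32 mg/L.
V₁ = C₂V₂/C₁ = 1.32 × 1980 / 132 = 19.8 mL = 0.0198 L.

0.0198 L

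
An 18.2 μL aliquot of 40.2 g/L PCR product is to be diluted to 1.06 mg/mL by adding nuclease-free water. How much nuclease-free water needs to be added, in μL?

1.06 mg/mL = 1.06 g/L.
V₂ = C₁V₁/C₂ = 40.2 × 18.2 / 1.06 = 690 μL.
Diluent to add = V₂ − V₁ = 690 − 18.2 = 672 μL.

672 μL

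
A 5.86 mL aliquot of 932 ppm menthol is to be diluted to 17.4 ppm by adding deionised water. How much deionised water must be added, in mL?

308 mL

V₂ = C₁V₁/C₂ = 932 × 5.86 / 17.4 = 314 mL.
Diluent to add = V₂ − V₁ = 314 − 5.86 = 308 mL.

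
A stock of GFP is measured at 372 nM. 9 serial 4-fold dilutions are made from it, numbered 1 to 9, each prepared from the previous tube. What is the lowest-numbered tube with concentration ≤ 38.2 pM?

Tube n has concentration 372 nM / 4ⁿ.
Need 4ⁿ ≥ 372 nM / 38.2 pM = 9738, so n ≥ 6.62.
First such tube: n = 7.

tube 7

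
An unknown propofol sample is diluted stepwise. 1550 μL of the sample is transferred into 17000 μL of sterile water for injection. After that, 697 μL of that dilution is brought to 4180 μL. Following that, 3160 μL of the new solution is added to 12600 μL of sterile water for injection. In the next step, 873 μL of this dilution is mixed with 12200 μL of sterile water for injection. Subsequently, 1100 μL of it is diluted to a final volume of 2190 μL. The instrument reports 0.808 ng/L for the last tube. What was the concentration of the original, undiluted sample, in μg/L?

Overall dilution factor = 11.97 × 5.997 × 4.987 × 14.97 × 1.991 = 1.07 × 10⁴.
Original = 0.808 ng/L × 1.07 × 10⁴ = 8623 ng/L = 8.62 μg/L.

8.62 μg/L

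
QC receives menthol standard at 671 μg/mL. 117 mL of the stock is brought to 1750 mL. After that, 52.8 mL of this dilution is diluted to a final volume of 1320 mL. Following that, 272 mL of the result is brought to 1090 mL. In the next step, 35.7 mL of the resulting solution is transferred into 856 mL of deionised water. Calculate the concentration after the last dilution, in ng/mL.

Overall dilution factor = 14.96 × 25 × 4.007 × 24.98 = 3.74 × 10⁴.
671 μg/mL / 3.74 × 10⁴ = 0.0179 μg/mL = 17.9 ng/mL.

17.9 ng/mL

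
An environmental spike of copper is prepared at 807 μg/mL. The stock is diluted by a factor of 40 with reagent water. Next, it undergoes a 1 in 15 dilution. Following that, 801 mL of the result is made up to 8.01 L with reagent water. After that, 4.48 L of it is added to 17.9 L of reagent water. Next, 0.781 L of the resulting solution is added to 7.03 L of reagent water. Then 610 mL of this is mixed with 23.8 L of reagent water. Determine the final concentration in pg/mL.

67.3 pg/mL

Overall dilution factor = 40 × 15 × 10 × 4.996 × 10.00 × 40.02 = 1.20 × 10⁷.
807 μg/mL / 1.20 × 10⁷ = 6.73 × 10⁻⁵ μg/mL = 67.3 pg/mL.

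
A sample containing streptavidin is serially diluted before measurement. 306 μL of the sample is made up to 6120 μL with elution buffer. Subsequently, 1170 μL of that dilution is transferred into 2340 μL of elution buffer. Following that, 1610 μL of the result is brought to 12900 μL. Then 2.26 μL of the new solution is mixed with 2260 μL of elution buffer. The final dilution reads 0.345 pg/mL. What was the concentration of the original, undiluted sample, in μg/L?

166 μg/L

Overall dilution factor = 20 × 3 × 8.012 × 1001 = 4.81 × 10⁵.
Original = 0.345 pg/mL × 4.81 × 10⁵ = 1.66 × 10⁵ pg/mL = 166 μg/L.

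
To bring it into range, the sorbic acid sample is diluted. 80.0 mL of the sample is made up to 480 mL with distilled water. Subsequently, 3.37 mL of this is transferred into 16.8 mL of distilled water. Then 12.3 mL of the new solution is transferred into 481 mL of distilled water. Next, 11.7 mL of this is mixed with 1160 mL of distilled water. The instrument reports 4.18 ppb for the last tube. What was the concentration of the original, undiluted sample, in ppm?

Overall dilution factor = 6 × 5.985 × 40.11 × 100.1 = 1.44 × 10⁵.
Original = 4.18 ppb × 1.44 × 10⁵ = 6.03 × 10⁵ ppb = 603 ppm.

603 ppm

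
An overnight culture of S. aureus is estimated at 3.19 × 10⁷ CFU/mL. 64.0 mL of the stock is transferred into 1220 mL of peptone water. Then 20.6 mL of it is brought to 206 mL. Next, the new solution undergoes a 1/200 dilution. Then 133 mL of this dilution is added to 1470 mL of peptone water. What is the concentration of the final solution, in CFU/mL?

Overall dilution factor = 20.06 × 10 × 200 × 12.05 = 4.84 × 10⁵.
3.19 × 10⁷ CFU/mL / 4.84 × 10⁵ = 66.0 CFU/mL.

66.0 CFU/mL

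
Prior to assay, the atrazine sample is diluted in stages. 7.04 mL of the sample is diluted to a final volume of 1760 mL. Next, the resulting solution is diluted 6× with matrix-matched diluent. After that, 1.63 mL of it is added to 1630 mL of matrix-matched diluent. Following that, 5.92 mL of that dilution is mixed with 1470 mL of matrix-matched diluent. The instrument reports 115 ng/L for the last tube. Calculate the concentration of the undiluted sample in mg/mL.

43.0 mg/mL

Overall dilution factor = 250 × 6 × 1001 × 249.3 = 3.74 × 10⁸.
Original = 115 ng/L × 3.74 × 10⁸ = 4.30 × 10¹⁰ ng/L = 43.0 mg/mL.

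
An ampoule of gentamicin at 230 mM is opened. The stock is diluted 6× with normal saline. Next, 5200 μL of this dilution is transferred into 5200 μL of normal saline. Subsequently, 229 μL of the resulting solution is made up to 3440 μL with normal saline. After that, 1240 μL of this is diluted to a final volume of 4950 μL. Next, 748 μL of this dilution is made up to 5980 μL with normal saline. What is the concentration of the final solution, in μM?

40.0 μM

Overall dilution factor = 6 × 2 × 15.02 × 3.992 × 7.995 = 5753.
230 mM / 5753 = 0.0400 mM = 40.0 μM.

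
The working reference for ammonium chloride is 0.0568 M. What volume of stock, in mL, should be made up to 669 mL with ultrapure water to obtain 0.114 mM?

1.34 mL

0.114 mM = 1.14 × 10⁻⁴ M.
V₁ = C₂V₂/C₁ = 1.14 × 10⁻⁴ × 669 / 0.0568 = 1.34 mL.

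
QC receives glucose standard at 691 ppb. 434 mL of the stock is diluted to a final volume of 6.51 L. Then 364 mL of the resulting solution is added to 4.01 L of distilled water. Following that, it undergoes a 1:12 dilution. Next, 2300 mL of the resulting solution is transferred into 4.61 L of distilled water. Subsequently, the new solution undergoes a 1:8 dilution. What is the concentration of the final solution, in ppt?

13.3 ppt

Overall dilution factor = 15 × 12.02 × 12 × 3.004 × 8 = 5.20 × 10⁴.
691 ppb / 5.20 × 10⁴ = 0.0133 ppb = 13.3 ppt.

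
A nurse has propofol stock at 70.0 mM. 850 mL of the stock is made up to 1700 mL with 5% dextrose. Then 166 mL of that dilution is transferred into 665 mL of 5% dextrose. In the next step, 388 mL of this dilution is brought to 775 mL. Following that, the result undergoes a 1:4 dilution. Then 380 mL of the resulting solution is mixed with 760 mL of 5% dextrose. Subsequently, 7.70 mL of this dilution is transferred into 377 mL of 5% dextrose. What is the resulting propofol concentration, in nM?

Overall dilution factor = 2 × 5.006 × 1.997 × 4 × 3 × 49.96 = 1.20 × 10⁴.
70.0 mM / 1.20 × 10⁴ = 5.84 × 10⁻³ mM = 5840 nM.

5840 nM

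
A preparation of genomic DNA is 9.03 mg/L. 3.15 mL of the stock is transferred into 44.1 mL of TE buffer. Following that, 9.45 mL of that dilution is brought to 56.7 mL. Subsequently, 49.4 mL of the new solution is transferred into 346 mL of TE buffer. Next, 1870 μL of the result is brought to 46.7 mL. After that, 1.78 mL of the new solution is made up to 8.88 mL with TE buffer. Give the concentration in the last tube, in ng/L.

101 ng/L

Overall dilution factor = 15 × 6 × 8.004 × 24.97 × 4.989 = 8.97 × 10⁴.
9.03 mg/L / 8.97 × 10⁴ = 1.01 × 10⁻⁴ mg/L = 101 ng/L.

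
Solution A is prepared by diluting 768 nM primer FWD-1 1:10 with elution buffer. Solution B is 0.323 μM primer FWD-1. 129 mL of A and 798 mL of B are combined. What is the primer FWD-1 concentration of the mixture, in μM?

C_A = 768 nM / 10 = 76.8 nM.
C_B = 0.323 μM = 323 nM.
C_mix = (C_A·V_A + C_B·V_B)/(V_A + V_B) = (76.8×129 + 323×798) / 927.0 = 289 nM = 0.289 μM.

0.289 μM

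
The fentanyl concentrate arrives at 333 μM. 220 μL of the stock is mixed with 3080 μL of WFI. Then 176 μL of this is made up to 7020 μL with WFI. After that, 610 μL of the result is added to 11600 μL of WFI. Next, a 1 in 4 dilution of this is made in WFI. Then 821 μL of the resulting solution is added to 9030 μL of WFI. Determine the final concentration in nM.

Overall dilution factor = 15 × 39.89 × 20.02 × 4 × 12.00 = 5.75 × 10⁵.
333 μM / 5.75 × 10⁵ = 5.79 × 10⁻⁴ μM = 0.579 nM.

0.579 nM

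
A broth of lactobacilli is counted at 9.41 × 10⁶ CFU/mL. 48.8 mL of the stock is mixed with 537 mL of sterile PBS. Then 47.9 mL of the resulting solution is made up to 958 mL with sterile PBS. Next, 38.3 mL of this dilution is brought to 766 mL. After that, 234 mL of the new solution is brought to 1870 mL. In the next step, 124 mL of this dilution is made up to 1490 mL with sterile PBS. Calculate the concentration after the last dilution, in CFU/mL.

Overall dilution factor = 12.00 × 20 × 20 × 7.991 × 12.02 = 4.61 × 10⁵.
9.41 × 10⁶ CFU/mL / 4.61 × 10⁵ = 20.4 CFU/mL.

20.4 CFU/mL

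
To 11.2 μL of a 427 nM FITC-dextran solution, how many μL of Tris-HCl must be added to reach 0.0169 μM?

272 μL

0.0169 μM = 16.9 nM.
V₂ = C₁V₁/C₂ = 427 × 11.2 / 16.9 = 283 μL.
Diluent to add = V₂ − V₁ = 283 − 11.2 = 272 μL.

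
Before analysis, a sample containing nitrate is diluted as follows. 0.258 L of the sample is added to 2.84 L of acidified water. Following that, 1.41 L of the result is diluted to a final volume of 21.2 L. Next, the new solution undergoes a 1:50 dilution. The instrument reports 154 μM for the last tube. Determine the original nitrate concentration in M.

1.39 M

Overall dilution factor = 12.01 × 15.04 × 50 = 9027.
Original = 154 μM × 9027 = 1.39 × 10⁶ μM = 1.39 M.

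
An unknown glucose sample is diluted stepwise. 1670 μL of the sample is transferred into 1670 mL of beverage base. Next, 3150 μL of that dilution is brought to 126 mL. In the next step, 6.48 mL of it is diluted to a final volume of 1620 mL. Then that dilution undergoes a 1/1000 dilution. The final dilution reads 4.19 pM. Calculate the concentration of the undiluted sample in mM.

41.9 mM

Overall dilution factor = 1001 × 40 × 250 × 1000 = 1.00 × 10¹⁰.
Original = 4.19 pM × 1.00 × 10¹⁰ = 4.19 × 10¹⁰ pM = 41.9 mM.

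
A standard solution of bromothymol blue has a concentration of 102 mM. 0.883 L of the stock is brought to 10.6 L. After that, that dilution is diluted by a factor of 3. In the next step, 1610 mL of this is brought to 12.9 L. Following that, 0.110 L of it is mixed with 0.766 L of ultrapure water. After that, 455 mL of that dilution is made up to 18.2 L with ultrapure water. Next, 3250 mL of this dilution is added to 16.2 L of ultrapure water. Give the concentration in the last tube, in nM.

Overall dilution factor = 12.00 × 3 × 8.012 × 7.964 × 40 × 5.985 = 5.50 × 10⁵.
102 mM / 5.50 × 10⁵ = 1.85 × 10⁻⁴ mM = 185 nM.

185 nM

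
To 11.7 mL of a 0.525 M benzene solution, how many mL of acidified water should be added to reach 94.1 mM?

53.6 mL

94.1 mM = 0.0941 M.
V₂ = C₁V₁/C₂ = 0.525 × 11.7 / 0.0941 = 65.3 mL.
Diluent to add = V₂ − V₁ = 65.3 − 11.7 = 53.6 mL.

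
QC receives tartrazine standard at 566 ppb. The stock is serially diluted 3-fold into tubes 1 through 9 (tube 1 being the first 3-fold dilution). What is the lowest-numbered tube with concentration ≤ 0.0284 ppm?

tube 3

Tube n has concentration 566 ppb / 3ⁿ.
Need 3ⁿ ≥ 566 ppb / 0.0284 ppm = 19.9, so n ≥ 2.72.
First such tube: n = 3.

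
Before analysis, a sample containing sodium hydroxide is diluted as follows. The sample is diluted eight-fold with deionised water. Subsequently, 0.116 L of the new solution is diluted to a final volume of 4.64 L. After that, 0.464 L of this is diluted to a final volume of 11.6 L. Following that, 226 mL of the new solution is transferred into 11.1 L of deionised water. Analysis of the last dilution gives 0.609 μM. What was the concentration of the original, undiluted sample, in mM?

Overall dilution factor = 8 × 40 × 25 × 50.12 = 4.01 × 10⁵.
Original = 0.609 μM × 4.01 × 10⁵ = 2.44 × 10⁵ μM = 244 mM.

244 mM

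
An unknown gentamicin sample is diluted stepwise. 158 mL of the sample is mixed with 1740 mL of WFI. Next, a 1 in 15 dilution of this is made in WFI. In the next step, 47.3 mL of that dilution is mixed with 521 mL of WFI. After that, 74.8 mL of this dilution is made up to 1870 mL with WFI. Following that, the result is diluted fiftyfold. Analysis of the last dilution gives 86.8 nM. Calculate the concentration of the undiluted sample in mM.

Overall dilution factor = 12.01 × 15 × 12.01 × 25 × 50 = 2.71 × 10⁶.
Original = 86.8 nM × 2.71 × 10⁶ = 2.35 × 10⁸ nM = 235 mM.

235 mM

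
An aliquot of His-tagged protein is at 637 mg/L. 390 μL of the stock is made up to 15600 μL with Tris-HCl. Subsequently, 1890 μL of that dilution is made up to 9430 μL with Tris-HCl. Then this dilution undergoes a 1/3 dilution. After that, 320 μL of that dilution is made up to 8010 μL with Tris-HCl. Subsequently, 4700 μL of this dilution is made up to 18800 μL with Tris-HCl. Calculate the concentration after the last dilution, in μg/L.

Overall dilution factor = 40 × 4.989 × 3 × 25.03 × 4 = 5.99 × 10⁴.
637 mg/L / 5.99 × 10⁴ = 0.0106 mg/L = 10.6 μg/L.

10.6 μg/L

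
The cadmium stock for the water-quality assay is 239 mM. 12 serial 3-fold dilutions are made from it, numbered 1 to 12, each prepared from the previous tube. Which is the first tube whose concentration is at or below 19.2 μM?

Tube n has concentration 239 mM / 3ⁿ.
Need 3ⁿ ≥ 239 mM / 19.2 μM = 1.24 × 10⁴, so n ≥ 8.58.
First such tube: n = 9.

tube 9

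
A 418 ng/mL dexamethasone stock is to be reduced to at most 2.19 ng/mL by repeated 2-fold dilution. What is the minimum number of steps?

8

Need 2ⁿ ≥ 191, so n ≥ log(191)/log(2) = 7.58.
Minimum whole steps: n = 8.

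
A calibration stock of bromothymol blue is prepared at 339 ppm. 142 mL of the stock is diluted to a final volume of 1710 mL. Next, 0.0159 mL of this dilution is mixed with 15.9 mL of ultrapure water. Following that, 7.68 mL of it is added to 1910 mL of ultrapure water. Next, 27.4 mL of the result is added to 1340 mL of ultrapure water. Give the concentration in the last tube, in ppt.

Overall dilution factor = 12.04 × 1001 × 249.7 × 49.91 = 1.50 × 10⁸.
339 ppm / 1.50 × 10⁸ = 2.26 × 10⁻⁶ ppm = 2.26 ppt.

2.26 ppt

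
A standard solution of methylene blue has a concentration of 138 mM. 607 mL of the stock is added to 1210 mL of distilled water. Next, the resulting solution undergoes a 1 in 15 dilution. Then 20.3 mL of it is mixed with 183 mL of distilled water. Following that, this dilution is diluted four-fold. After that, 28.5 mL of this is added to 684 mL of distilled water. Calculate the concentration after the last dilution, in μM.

Overall dilution factor = 2.993 × 15 × 10.01 × 4 × 25 = 4.50 × 10⁴.
138 mM / 4.50 × 10⁴ = 3.07 × 10⁻³ mM = 3.07 μM.

3.07 μM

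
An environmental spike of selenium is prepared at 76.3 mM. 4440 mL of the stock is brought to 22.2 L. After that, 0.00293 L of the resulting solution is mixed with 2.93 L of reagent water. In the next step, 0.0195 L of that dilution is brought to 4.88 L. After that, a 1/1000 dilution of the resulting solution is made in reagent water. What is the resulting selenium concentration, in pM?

60.9 pM

Overall dilution factor = 5 × 1001 × 250.3 × 1000 = 1.25 × 10⁹.
76.3 mM / 1.25 × 10⁹ = 6.09 × 10⁻⁸ mM = 60.9 pM.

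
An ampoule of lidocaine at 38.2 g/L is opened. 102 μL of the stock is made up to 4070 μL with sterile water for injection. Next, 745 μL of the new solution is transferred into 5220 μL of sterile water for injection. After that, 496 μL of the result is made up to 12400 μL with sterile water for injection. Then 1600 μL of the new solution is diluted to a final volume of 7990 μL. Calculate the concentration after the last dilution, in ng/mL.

958 ng/mL

Overall dilution factor = 39.90 × 8.007 × 25 × 4.994 = 3.99 × 10⁴.
38.2 g/L / 3.99 × 10⁴ = 9.58 × 10⁻⁴ g/L = 958 ng/mL.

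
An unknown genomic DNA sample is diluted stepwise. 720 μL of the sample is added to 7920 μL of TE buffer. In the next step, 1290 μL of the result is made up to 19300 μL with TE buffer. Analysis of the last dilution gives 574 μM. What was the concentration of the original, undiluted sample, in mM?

Overall dilution factor = 12 × 14.96 = 180.
Original = 574 μM × 180 = 1.03 × 10⁵ μM = 103 mM.

103 mM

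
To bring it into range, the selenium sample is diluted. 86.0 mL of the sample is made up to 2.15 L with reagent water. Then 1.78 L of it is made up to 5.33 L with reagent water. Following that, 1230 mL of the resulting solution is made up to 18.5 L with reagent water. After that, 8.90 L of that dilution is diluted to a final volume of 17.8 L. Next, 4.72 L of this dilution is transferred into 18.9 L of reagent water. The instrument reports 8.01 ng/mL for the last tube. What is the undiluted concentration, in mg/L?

Overall dilution factor = 25 × 2.994 × 15.04 × 2 × 5.004 = 1.13 × 10⁴.
Original = 8.01 ng/mL × 1.13 × 10⁴ = 9.03 × 10⁴ ng/mL = 90.3 mg/L.

90.3 mg/L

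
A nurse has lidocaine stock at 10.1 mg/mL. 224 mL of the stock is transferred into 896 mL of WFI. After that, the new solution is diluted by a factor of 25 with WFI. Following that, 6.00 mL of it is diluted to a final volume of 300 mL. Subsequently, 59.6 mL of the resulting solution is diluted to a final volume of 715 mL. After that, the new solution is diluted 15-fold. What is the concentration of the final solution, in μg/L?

Overall dilution factor = 5 × 25 × 50 × 12.00 × 15 = 1.12 × 10⁶.
10.1 mg/mL / 1.12 × 10⁶ = 8.98 × 10⁻⁶ mg/mL = 8.98 μg/L.

8.98 μg/L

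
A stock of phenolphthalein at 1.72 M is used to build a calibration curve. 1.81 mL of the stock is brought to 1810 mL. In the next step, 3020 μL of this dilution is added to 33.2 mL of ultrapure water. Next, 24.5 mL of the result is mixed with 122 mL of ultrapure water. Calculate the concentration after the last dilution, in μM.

24.0 μM

Overall dilution factor = 1000 × 11.99 × 5.980 = 7.17 × 10⁴.
1.72 M / 7.17 × 10⁴ = 2.40 × 10⁻⁵ M = 24.0 μM.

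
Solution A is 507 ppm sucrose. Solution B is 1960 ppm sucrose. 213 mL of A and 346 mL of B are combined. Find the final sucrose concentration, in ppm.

C_mix = (C_A·V_A + C_B·V_B)/(V_A + V_B) = (507×213 + 1960×346) / 559.0 = 1406 ppm.

1410 ppm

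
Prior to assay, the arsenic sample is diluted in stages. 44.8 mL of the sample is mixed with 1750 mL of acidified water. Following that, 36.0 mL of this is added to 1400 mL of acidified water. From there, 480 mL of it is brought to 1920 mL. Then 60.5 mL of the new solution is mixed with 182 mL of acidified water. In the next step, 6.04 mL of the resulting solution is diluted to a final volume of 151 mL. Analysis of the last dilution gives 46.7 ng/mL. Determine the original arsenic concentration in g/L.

29.9 g/L

Overall dilution factor = 40.06 × 39.89 × 4 × 4.008 × 25 = 6.41 × 10⁵.
Original = 46.7 ng/mL × 6.41 × 10⁵ = 2.99 × 10⁷ ng/mL = 29.9 g/L.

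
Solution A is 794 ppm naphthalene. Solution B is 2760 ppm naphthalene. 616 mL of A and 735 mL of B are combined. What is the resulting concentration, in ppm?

C_mix = (C_A·V_A + C_B·V_B)/(V_A + V_B) = (794×616 + 2760×735) / 1351 = 1864 ppm.

1860 ppm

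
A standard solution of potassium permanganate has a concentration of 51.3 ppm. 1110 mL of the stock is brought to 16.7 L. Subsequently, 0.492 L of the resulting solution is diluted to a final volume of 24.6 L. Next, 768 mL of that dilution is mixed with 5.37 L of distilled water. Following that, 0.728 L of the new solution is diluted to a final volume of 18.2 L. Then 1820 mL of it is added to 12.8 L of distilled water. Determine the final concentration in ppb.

Overall dilution factor = 15.05 × 50 × 7.992 × 25 × 8.033 = 1.21 × 10⁶.
51.3 ppm / 1.21 × 10⁶ = 4.25 × 10⁻⁵ ppm = 0.0425 ppb.

0.0425 ppb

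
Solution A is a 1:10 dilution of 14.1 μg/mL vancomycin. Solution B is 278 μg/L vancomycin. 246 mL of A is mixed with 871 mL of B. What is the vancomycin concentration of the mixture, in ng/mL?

C_A = 14.1 μg/mL / 10 = 1.41 μg/mL.
C_B = 278 μg/L = 0.278 μg/mL.
C_mix = (C_A·V_A + C_B·V_B)/(V_A + V_B) = (1.41×246 + 0.278×871) / 1117 = 0.527 μg/mL = 527 ng/mL.

527 ng/mL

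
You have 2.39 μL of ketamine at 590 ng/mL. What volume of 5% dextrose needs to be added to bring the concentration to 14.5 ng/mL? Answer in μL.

V₂ = C₁V₁/C₂ = 590 × 2.39 / 14.5 = 97.2 μL.
Diluent to add = V₂ − V₁ = 97.2 − 2.39 = 94.9 μL.

94.9 μL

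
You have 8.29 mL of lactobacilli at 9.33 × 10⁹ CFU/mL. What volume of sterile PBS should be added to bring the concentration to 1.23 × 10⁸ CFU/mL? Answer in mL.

V₂ = C₁V₁/C₂ = 9.33 × 10⁹ × 8.29 / 1.23 × 10⁸ = 629 mL.
Diluent to add = V₂ − V₁ = 629 − 8.29 = 621 mL.

621 mL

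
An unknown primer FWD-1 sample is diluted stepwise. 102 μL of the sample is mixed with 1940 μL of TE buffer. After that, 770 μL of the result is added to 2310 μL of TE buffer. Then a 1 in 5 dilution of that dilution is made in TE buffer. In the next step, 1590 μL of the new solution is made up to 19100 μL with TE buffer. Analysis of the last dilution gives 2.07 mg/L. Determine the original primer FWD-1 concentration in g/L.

9.96 g/L

Overall dilution factor = 20.02 × 4 × 5 × 12.01 = 4810.
Original = 2.07 mg/L × 4810 = 9956 mg/L = 9.96 g/L.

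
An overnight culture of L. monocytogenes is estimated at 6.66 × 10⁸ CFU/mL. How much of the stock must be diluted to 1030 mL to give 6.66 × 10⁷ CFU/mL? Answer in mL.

103 mL

V₁ = C₂V₂/C₁ = 6.66 × 10⁷ × 1030 / 6.66 × 10⁸ = 103 mL.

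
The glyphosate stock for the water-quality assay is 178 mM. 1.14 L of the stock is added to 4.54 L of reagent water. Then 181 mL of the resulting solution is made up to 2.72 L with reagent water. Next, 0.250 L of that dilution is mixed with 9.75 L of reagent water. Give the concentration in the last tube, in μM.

Overall dilution factor = 4.982 × 15.03 × 40 = 2995.
178 mM / 2995 = 0.0594 mM = 59.4 μM.

59.4 μM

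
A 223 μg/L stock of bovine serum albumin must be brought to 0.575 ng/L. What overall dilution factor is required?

3.88 × 10⁵

Factor = C₀/C_target = 223 μg/L / 0.575 ng/L = 3.88 × 10⁵.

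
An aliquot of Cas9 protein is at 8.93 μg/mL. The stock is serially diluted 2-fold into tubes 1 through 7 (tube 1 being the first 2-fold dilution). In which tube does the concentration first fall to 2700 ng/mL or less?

tube 2

Tube n has concentration 8.93 μg/mL / 2ⁿ.
Need 2ⁿ ≥ 8.93 μg/mL / 2700 ng/mL = 3.31, so n ≥ 1.73.
First such tube: n = 2.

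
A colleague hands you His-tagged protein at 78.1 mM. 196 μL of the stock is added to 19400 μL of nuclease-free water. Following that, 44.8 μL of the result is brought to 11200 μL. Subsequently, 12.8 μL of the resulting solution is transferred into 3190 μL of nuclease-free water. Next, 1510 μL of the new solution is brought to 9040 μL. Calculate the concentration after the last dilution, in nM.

2.09 nM

Overall dilution factor = 99.98 × 250 × 250.2 × 5.987 = 3.74 × 10⁷.
78.1 mM / 3.74 × 10⁷ = 2.09 × 10⁻⁶ mM = 2.09 nM.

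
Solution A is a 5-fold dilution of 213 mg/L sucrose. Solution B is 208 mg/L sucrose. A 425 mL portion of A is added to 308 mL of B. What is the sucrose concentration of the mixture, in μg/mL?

C_A = 213 mg/L / 5 = 42.6 mg/L.
C_mix = (C_A·V_A + C_B·V_B)/(V_A + V_B) = (42.6×425 + 208×308) / 733.0 = 112 mg/L = 112 μg/mL.

112 μg/mL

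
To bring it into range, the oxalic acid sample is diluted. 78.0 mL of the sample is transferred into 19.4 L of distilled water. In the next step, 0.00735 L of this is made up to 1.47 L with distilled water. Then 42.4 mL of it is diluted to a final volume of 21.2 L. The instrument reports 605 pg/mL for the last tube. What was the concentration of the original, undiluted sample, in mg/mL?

15.1 mg/mL

Overall dilution factor = 249.7 × 200 × 500 = 2.50 × 10⁷.
Original = 605 pg/mL × 2.50 × 10⁷ = 1.51 × 10¹⁰ pg/mL = 15.1 mg/mL.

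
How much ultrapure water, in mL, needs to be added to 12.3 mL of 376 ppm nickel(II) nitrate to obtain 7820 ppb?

7820 ppb = 7.82 ppm.
V₂ = C₁V₁/C₂ = 376 × 12.3 / 7.82 = 591 mL.
Diluent to add = V₂ − V₁ = 591 − 12.3 = 579 mL.

579 mL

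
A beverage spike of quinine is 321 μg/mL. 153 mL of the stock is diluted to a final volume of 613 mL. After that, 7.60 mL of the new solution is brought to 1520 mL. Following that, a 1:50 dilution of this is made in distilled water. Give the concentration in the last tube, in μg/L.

Overall dilution factor = 4.007 × 200 × 50 = 4.01 × 10⁴.
321 μg/mL / 4.01 × 10⁴ = 8.01 × 10⁻³ μg/mL = 8.01 μg/L.

8.01 μg/L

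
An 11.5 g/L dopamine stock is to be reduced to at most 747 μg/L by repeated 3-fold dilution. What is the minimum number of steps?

Need 3ⁿ ≥ 1.54 × 10⁴, so n ≥ log(1.54 × 10⁴)/log(3) = 8.78.
Minimum whole steps: n = 9.

9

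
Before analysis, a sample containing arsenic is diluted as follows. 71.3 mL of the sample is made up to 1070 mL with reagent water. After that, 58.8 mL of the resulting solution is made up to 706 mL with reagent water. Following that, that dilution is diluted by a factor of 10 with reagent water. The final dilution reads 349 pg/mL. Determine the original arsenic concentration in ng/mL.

Overall dilution factor = 15.01 × 12.01 × 10 = 1802.
Original = 349 pg/mL × 1802 = 6.29 × 10⁵ pg/mL = 629 ng/mL.

629 ng/mL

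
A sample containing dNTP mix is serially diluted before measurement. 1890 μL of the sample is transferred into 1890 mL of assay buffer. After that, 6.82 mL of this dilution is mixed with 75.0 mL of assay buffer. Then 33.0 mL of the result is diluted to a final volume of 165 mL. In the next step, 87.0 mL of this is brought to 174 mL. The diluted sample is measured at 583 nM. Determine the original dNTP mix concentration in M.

Overall dilution factor = 1001 × 12.00 × 5 × 2 = 1.20 × 10⁵.
Original = 583 nM × 1.20 × 10⁵ = 7.00 × 10⁷ nM = 0.0700 M.

0.0700 M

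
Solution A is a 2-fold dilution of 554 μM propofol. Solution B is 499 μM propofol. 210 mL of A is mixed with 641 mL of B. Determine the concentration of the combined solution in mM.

C_A = 554 μM / 2 = 277 μM.
C_mix = (C_A·V_A + C_B·V_B)/(V_A + V_B) = (277×210 + 499×641) / 851.0 = 444 μM = 0.444 mM.

0.444 mM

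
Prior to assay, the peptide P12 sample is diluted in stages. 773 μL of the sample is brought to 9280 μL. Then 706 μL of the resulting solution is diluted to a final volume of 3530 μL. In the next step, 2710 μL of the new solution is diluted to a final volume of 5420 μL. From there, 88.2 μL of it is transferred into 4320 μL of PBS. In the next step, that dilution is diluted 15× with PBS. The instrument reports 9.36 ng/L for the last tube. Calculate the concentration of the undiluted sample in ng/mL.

842 ng/mL

Overall dilution factor = 12.01 × 5 × 2 × 49.98 × 15 = 9.00 × 10⁴.
Original = 9.36 ng/L × 9.00 × 10⁴ = 8.42 × 10⁵ ng/L = 842 ng/mL.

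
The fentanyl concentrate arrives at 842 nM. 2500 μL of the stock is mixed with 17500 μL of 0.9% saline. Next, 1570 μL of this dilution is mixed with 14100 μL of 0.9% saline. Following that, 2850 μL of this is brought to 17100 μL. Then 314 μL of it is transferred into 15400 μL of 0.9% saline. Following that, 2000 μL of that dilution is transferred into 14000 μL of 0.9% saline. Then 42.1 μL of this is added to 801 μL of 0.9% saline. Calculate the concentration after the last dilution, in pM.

0.219 pM

Overall dilution factor = 8 × 9.981 × 6 × 50.04 × 8 × 20.03 = 3.84 × 10⁶.
842 nM / 3.84 × 10⁶ = 2.19 × 10⁻⁴ nM = 0.219 pM.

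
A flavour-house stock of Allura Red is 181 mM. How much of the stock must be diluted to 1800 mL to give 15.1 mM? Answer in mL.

150 mL

V₁ = C₂V₂/C₁ = 15.1 × 1800 / 181 = 150 mL.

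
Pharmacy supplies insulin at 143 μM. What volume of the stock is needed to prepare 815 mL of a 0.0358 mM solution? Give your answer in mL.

0.0358 mM = 35.8 μM.
V₁ = C₂V₂/C₁ = 35.8 × 815 / 143 = 204 mL.

204 mL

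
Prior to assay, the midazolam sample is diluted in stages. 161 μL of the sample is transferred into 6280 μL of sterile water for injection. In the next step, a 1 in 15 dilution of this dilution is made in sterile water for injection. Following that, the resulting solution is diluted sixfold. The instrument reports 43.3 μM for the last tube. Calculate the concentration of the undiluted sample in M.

Overall dilution factor = 40.01 × 15 × 6 = 3601.
Original = 43.3 μM × 3601 = 1.56 × 10⁵ μM = 0.156 M.

0.156 M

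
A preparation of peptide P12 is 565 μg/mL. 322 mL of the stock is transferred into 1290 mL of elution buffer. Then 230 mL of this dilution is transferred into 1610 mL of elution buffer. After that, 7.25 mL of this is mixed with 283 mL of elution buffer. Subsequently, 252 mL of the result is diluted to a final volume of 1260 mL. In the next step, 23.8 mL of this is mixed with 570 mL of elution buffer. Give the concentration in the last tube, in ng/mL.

2.82 ng/mL

Overall dilution factor = 5.006 × 8 × 40.03 × 5 × 24.95 = 2.00 × 10⁵.
565 μg/mL / 2.00 × 10⁵ = 2.82 × 10⁻³ μg/mL = 2.82 ng/mL.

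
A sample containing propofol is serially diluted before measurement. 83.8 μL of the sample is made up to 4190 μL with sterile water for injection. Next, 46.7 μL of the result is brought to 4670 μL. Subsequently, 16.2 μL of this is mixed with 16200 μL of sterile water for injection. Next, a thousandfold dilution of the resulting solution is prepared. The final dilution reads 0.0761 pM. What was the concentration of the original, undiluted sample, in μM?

Overall dilution factor = 50 × 100 × 1001 × 1000 = 5.01 × 10⁹.
Original = 0.0761 pM × 5.01 × 10⁹ = 3.81 × 10⁸ pM = 381 μM.

381 μM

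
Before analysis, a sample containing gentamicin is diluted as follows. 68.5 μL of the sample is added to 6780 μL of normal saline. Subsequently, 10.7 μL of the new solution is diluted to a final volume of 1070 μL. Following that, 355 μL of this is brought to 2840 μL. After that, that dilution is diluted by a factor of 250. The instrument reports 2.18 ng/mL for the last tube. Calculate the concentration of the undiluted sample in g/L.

Overall dilution factor = 99.98 × 100 × 8 × 250 = 2.00 × 10⁷.
Original = 2.18 ng/mL × 2.00 × 10⁷ = 4.36 × 10⁷ ng/mL = 43.6 g/L.

43.6 g/L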